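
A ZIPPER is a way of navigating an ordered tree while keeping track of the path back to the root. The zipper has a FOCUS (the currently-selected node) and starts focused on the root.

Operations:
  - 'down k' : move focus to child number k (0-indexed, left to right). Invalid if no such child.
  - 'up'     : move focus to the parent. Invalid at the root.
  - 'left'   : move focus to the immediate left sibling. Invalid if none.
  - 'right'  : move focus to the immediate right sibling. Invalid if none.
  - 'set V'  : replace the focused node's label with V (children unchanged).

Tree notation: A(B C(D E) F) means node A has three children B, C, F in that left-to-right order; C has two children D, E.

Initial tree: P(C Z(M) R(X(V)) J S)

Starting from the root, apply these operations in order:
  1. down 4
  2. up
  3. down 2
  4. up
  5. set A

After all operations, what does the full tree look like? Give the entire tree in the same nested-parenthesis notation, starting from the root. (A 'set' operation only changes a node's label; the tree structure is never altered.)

Step 1 (down 4): focus=S path=4 depth=1 children=[] left=['C', 'Z', 'R', 'J'] right=[] parent=P
Step 2 (up): focus=P path=root depth=0 children=['C', 'Z', 'R', 'J', 'S'] (at root)
Step 3 (down 2): focus=R path=2 depth=1 children=['X'] left=['C', 'Z'] right=['J', 'S'] parent=P
Step 4 (up): focus=P path=root depth=0 children=['C', 'Z', 'R', 'J', 'S'] (at root)
Step 5 (set A): focus=A path=root depth=0 children=['C', 'Z', 'R', 'J', 'S'] (at root)

Answer: A(C Z(M) R(X(V)) J S)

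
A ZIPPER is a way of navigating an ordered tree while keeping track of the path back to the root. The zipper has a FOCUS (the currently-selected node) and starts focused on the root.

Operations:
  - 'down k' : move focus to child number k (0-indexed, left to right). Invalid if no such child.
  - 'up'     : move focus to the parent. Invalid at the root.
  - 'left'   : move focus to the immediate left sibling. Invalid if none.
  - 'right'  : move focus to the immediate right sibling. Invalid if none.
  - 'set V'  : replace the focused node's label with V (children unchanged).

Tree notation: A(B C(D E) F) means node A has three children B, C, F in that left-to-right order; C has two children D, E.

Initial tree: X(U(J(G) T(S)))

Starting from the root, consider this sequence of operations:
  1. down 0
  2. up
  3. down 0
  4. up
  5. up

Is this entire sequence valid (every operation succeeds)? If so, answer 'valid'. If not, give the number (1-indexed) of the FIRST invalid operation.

Answer: 5

Derivation:
Step 1 (down 0): focus=U path=0 depth=1 children=['J', 'T'] left=[] right=[] parent=X
Step 2 (up): focus=X path=root depth=0 children=['U'] (at root)
Step 3 (down 0): focus=U path=0 depth=1 children=['J', 'T'] left=[] right=[] parent=X
Step 4 (up): focus=X path=root depth=0 children=['U'] (at root)
Step 5 (up): INVALID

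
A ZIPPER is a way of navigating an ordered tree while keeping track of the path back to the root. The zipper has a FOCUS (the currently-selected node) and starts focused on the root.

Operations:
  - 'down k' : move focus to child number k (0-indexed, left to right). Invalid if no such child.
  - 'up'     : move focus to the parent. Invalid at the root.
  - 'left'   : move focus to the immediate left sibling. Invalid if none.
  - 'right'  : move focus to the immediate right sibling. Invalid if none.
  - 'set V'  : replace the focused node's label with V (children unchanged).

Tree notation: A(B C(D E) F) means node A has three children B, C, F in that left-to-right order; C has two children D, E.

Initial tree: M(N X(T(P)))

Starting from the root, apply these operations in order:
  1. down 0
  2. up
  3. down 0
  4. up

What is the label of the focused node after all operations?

Step 1 (down 0): focus=N path=0 depth=1 children=[] left=[] right=['X'] parent=M
Step 2 (up): focus=M path=root depth=0 children=['N', 'X'] (at root)
Step 3 (down 0): focus=N path=0 depth=1 children=[] left=[] right=['X'] parent=M
Step 4 (up): focus=M path=root depth=0 children=['N', 'X'] (at root)

Answer: M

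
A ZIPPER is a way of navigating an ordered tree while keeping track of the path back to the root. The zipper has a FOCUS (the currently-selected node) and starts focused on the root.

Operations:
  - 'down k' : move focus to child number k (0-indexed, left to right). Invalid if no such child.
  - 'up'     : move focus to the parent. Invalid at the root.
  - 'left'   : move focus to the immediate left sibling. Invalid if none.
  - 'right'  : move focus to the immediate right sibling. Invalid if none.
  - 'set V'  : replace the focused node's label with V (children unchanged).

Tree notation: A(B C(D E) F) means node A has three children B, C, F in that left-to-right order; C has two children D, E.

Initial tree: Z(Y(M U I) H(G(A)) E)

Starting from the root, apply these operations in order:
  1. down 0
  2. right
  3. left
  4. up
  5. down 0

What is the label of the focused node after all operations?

Answer: Y

Derivation:
Step 1 (down 0): focus=Y path=0 depth=1 children=['M', 'U', 'I'] left=[] right=['H', 'E'] parent=Z
Step 2 (right): focus=H path=1 depth=1 children=['G'] left=['Y'] right=['E'] parent=Z
Step 3 (left): focus=Y path=0 depth=1 children=['M', 'U', 'I'] left=[] right=['H', 'E'] parent=Z
Step 4 (up): focus=Z path=root depth=0 children=['Y', 'H', 'E'] (at root)
Step 5 (down 0): focus=Y path=0 depth=1 children=['M', 'U', 'I'] left=[] right=['H', 'E'] parent=Z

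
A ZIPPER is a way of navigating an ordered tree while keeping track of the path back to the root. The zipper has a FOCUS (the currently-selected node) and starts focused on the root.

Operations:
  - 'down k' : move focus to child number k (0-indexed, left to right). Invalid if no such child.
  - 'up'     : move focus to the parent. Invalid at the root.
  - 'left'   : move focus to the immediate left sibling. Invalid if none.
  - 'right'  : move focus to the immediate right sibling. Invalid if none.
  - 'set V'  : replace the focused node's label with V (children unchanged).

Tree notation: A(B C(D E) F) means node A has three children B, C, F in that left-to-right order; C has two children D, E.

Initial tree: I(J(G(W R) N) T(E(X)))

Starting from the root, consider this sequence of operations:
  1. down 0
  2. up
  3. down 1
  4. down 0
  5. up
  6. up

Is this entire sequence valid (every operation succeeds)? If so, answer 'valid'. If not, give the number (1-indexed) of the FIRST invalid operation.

Step 1 (down 0): focus=J path=0 depth=1 children=['G', 'N'] left=[] right=['T'] parent=I
Step 2 (up): focus=I path=root depth=0 children=['J', 'T'] (at root)
Step 3 (down 1): focus=T path=1 depth=1 children=['E'] left=['J'] right=[] parent=I
Step 4 (down 0): focus=E path=1/0 depth=2 children=['X'] left=[] right=[] parent=T
Step 5 (up): focus=T path=1 depth=1 children=['E'] left=['J'] right=[] parent=I
Step 6 (up): focus=I path=root depth=0 children=['J', 'T'] (at root)

Answer: valid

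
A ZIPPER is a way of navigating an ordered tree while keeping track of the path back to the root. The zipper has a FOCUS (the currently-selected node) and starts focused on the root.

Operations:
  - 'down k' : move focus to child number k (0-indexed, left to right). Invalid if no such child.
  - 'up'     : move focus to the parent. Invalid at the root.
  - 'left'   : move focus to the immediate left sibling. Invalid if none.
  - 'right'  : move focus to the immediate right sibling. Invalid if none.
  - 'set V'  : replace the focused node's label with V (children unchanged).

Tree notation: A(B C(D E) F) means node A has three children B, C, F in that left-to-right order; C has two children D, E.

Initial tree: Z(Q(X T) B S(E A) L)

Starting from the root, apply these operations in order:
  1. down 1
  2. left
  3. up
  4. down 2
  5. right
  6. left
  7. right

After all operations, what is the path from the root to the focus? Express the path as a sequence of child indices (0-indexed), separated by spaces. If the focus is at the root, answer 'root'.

Step 1 (down 1): focus=B path=1 depth=1 children=[] left=['Q'] right=['S', 'L'] parent=Z
Step 2 (left): focus=Q path=0 depth=1 children=['X', 'T'] left=[] right=['B', 'S', 'L'] parent=Z
Step 3 (up): focus=Z path=root depth=0 children=['Q', 'B', 'S', 'L'] (at root)
Step 4 (down 2): focus=S path=2 depth=1 children=['E', 'A'] left=['Q', 'B'] right=['L'] parent=Z
Step 5 (right): focus=L path=3 depth=1 children=[] left=['Q', 'B', 'S'] right=[] parent=Z
Step 6 (left): focus=S path=2 depth=1 children=['E', 'A'] left=['Q', 'B'] right=['L'] parent=Z
Step 7 (right): focus=L path=3 depth=1 children=[] left=['Q', 'B', 'S'] right=[] parent=Z

Answer: 3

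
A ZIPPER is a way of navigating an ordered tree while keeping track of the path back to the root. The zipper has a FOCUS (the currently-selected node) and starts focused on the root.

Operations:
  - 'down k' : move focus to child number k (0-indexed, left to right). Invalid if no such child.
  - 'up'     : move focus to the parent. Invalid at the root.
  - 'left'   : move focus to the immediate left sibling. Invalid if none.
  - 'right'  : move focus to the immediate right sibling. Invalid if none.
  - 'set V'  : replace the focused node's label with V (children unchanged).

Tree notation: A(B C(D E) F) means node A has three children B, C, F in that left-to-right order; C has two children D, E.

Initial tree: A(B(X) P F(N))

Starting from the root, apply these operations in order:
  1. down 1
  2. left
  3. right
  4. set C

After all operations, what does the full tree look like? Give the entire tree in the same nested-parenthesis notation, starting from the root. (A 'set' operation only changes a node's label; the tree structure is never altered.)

Answer: A(B(X) C F(N))

Derivation:
Step 1 (down 1): focus=P path=1 depth=1 children=[] left=['B'] right=['F'] parent=A
Step 2 (left): focus=B path=0 depth=1 children=['X'] left=[] right=['P', 'F'] parent=A
Step 3 (right): focus=P path=1 depth=1 children=[] left=['B'] right=['F'] parent=A
Step 4 (set C): focus=C path=1 depth=1 children=[] left=['B'] right=['F'] parent=A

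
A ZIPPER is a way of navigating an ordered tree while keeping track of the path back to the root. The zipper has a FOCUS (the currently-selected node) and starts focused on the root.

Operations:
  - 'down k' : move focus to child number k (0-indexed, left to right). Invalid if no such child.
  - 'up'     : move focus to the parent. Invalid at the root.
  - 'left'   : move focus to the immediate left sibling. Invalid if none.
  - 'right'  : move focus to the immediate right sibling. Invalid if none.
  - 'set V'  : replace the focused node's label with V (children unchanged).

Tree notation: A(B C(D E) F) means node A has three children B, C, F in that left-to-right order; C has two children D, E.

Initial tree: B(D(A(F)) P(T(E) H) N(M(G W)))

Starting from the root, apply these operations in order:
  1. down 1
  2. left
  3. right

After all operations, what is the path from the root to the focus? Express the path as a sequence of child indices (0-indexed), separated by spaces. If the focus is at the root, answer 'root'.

Step 1 (down 1): focus=P path=1 depth=1 children=['T', 'H'] left=['D'] right=['N'] parent=B
Step 2 (left): focus=D path=0 depth=1 children=['A'] left=[] right=['P', 'N'] parent=B
Step 3 (right): focus=P path=1 depth=1 children=['T', 'H'] left=['D'] right=['N'] parent=B

Answer: 1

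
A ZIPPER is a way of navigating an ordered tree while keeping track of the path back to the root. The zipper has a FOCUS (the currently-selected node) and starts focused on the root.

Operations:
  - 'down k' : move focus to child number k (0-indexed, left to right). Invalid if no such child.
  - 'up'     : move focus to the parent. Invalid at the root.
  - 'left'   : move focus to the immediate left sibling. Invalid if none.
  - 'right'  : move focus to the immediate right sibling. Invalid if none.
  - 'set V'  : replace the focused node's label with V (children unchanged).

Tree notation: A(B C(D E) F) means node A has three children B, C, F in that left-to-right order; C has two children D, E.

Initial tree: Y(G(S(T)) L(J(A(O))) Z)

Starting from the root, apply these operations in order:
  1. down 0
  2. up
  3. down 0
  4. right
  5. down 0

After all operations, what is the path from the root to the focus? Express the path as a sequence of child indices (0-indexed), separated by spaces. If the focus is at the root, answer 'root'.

Answer: 1 0

Derivation:
Step 1 (down 0): focus=G path=0 depth=1 children=['S'] left=[] right=['L', 'Z'] parent=Y
Step 2 (up): focus=Y path=root depth=0 children=['G', 'L', 'Z'] (at root)
Step 3 (down 0): focus=G path=0 depth=1 children=['S'] left=[] right=['L', 'Z'] parent=Y
Step 4 (right): focus=L path=1 depth=1 children=['J'] left=['G'] right=['Z'] parent=Y
Step 5 (down 0): focus=J path=1/0 depth=2 children=['A'] left=[] right=[] parent=L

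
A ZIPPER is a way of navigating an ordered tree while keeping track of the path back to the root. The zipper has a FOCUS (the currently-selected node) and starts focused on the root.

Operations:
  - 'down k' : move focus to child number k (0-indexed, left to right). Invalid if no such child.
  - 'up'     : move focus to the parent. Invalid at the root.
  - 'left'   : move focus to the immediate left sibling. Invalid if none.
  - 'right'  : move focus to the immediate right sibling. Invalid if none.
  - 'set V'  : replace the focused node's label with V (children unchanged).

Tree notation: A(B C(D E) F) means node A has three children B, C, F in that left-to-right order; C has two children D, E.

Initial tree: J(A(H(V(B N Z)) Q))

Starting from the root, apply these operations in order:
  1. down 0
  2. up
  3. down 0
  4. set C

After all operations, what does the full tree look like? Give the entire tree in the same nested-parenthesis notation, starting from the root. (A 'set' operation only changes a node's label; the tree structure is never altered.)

Answer: J(C(H(V(B N Z)) Q))

Derivation:
Step 1 (down 0): focus=A path=0 depth=1 children=['H', 'Q'] left=[] right=[] parent=J
Step 2 (up): focus=J path=root depth=0 children=['A'] (at root)
Step 3 (down 0): focus=A path=0 depth=1 children=['H', 'Q'] left=[] right=[] parent=J
Step 4 (set C): focus=C path=0 depth=1 children=['H', 'Q'] left=[] right=[] parent=J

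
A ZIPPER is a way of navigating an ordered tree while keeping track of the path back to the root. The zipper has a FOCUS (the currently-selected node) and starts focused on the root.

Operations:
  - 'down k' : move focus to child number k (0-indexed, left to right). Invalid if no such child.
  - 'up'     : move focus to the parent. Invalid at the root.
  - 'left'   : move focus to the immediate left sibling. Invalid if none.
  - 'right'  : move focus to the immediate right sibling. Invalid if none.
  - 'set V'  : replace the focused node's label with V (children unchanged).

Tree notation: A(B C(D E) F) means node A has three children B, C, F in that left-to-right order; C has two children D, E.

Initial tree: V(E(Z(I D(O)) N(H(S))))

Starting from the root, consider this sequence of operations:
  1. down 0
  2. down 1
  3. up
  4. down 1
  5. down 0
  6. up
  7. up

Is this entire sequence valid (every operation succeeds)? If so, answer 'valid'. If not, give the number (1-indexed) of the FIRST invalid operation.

Answer: valid

Derivation:
Step 1 (down 0): focus=E path=0 depth=1 children=['Z', 'N'] left=[] right=[] parent=V
Step 2 (down 1): focus=N path=0/1 depth=2 children=['H'] left=['Z'] right=[] parent=E
Step 3 (up): focus=E path=0 depth=1 children=['Z', 'N'] left=[] right=[] parent=V
Step 4 (down 1): focus=N path=0/1 depth=2 children=['H'] left=['Z'] right=[] parent=E
Step 5 (down 0): focus=H path=0/1/0 depth=3 children=['S'] left=[] right=[] parent=N
Step 6 (up): focus=N path=0/1 depth=2 children=['H'] left=['Z'] right=[] parent=E
Step 7 (up): focus=E path=0 depth=1 children=['Z', 'N'] left=[] right=[] parent=V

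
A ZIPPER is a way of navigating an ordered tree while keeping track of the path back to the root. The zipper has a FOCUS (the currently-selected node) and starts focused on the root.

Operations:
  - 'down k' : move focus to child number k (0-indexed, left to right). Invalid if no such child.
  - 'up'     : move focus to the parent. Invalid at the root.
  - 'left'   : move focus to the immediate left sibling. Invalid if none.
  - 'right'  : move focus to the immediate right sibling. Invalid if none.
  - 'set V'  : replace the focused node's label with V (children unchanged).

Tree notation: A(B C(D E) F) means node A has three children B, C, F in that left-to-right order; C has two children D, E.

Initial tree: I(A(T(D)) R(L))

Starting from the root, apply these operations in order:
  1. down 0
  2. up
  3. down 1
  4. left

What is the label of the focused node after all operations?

Step 1 (down 0): focus=A path=0 depth=1 children=['T'] left=[] right=['R'] parent=I
Step 2 (up): focus=I path=root depth=0 children=['A', 'R'] (at root)
Step 3 (down 1): focus=R path=1 depth=1 children=['L'] left=['A'] right=[] parent=I
Step 4 (left): focus=A path=0 depth=1 children=['T'] left=[] right=['R'] parent=I

Answer: A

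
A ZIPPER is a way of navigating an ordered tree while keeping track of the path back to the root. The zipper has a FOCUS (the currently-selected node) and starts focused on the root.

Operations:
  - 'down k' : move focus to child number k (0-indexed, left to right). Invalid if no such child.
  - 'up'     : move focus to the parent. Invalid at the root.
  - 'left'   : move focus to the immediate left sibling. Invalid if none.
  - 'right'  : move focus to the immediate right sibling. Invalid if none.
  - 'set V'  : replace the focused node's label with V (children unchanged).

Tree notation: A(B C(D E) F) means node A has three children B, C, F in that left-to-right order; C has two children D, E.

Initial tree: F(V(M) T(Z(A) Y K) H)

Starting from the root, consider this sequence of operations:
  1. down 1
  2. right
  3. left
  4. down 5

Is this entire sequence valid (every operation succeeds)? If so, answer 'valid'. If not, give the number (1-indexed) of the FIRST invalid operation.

Step 1 (down 1): focus=T path=1 depth=1 children=['Z', 'Y', 'K'] left=['V'] right=['H'] parent=F
Step 2 (right): focus=H path=2 depth=1 children=[] left=['V', 'T'] right=[] parent=F
Step 3 (left): focus=T path=1 depth=1 children=['Z', 'Y', 'K'] left=['V'] right=['H'] parent=F
Step 4 (down 5): INVALID

Answer: 4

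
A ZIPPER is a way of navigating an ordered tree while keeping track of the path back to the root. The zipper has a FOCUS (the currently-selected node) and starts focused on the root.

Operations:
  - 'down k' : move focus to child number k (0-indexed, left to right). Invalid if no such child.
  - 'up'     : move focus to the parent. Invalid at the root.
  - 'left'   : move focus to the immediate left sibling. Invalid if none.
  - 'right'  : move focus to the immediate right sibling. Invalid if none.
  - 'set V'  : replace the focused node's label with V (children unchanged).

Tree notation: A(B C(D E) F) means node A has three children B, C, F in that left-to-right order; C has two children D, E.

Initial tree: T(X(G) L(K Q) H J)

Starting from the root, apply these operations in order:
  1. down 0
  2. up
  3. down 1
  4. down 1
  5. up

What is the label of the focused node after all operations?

Answer: L

Derivation:
Step 1 (down 0): focus=X path=0 depth=1 children=['G'] left=[] right=['L', 'H', 'J'] parent=T
Step 2 (up): focus=T path=root depth=0 children=['X', 'L', 'H', 'J'] (at root)
Step 3 (down 1): focus=L path=1 depth=1 children=['K', 'Q'] left=['X'] right=['H', 'J'] parent=T
Step 4 (down 1): focus=Q path=1/1 depth=2 children=[] left=['K'] right=[] parent=L
Step 5 (up): focus=L path=1 depth=1 children=['K', 'Q'] left=['X'] right=['H', 'J'] parent=T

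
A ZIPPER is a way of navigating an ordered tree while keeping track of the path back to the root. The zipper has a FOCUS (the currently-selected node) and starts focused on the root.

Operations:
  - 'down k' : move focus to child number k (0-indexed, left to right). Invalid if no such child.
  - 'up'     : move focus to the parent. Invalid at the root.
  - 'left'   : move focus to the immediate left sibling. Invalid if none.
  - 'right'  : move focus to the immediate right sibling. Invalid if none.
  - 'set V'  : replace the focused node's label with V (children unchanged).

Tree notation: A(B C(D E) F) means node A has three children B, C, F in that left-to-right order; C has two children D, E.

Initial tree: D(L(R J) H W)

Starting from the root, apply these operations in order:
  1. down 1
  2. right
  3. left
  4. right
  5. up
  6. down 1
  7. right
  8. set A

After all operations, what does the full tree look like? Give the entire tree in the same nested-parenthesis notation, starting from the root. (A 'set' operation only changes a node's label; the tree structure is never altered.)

Answer: D(L(R J) H A)

Derivation:
Step 1 (down 1): focus=H path=1 depth=1 children=[] left=['L'] right=['W'] parent=D
Step 2 (right): focus=W path=2 depth=1 children=[] left=['L', 'H'] right=[] parent=D
Step 3 (left): focus=H path=1 depth=1 children=[] left=['L'] right=['W'] parent=D
Step 4 (right): focus=W path=2 depth=1 children=[] left=['L', 'H'] right=[] parent=D
Step 5 (up): focus=D path=root depth=0 children=['L', 'H', 'W'] (at root)
Step 6 (down 1): focus=H path=1 depth=1 children=[] left=['L'] right=['W'] parent=D
Step 7 (right): focus=W path=2 depth=1 children=[] left=['L', 'H'] right=[] parent=D
Step 8 (set A): focus=A path=2 depth=1 children=[] left=['L', 'H'] right=[] parent=D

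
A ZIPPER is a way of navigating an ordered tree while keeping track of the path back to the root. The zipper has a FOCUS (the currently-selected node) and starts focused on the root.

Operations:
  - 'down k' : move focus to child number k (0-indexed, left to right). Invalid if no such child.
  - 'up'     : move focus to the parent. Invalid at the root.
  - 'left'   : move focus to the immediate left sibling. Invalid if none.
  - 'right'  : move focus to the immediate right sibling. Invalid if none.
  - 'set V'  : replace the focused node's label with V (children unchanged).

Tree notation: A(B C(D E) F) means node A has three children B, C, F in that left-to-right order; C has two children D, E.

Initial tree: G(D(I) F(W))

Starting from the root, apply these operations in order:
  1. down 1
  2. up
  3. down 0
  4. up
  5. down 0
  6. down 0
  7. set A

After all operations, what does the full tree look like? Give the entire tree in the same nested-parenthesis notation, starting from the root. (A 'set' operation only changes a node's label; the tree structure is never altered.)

Step 1 (down 1): focus=F path=1 depth=1 children=['W'] left=['D'] right=[] parent=G
Step 2 (up): focus=G path=root depth=0 children=['D', 'F'] (at root)
Step 3 (down 0): focus=D path=0 depth=1 children=['I'] left=[] right=['F'] parent=G
Step 4 (up): focus=G path=root depth=0 children=['D', 'F'] (at root)
Step 5 (down 0): focus=D path=0 depth=1 children=['I'] left=[] right=['F'] parent=G
Step 6 (down 0): focus=I path=0/0 depth=2 children=[] left=[] right=[] parent=D
Step 7 (set A): focus=A path=0/0 depth=2 children=[] left=[] right=[] parent=D

Answer: G(D(A) F(W))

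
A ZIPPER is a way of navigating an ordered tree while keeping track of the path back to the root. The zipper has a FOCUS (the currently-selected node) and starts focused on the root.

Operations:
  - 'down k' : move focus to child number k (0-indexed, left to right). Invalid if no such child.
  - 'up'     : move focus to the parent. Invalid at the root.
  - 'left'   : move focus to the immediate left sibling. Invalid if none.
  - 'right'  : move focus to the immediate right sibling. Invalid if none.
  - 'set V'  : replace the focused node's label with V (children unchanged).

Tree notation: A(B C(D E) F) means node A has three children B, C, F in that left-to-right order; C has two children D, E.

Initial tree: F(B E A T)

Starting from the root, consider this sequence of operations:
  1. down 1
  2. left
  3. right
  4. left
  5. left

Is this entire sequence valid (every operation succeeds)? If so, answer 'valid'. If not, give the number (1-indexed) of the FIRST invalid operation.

Step 1 (down 1): focus=E path=1 depth=1 children=[] left=['B'] right=['A', 'T'] parent=F
Step 2 (left): focus=B path=0 depth=1 children=[] left=[] right=['E', 'A', 'T'] parent=F
Step 3 (right): focus=E path=1 depth=1 children=[] left=['B'] right=['A', 'T'] parent=F
Step 4 (left): focus=B path=0 depth=1 children=[] left=[] right=['E', 'A', 'T'] parent=F
Step 5 (left): INVALID

Answer: 5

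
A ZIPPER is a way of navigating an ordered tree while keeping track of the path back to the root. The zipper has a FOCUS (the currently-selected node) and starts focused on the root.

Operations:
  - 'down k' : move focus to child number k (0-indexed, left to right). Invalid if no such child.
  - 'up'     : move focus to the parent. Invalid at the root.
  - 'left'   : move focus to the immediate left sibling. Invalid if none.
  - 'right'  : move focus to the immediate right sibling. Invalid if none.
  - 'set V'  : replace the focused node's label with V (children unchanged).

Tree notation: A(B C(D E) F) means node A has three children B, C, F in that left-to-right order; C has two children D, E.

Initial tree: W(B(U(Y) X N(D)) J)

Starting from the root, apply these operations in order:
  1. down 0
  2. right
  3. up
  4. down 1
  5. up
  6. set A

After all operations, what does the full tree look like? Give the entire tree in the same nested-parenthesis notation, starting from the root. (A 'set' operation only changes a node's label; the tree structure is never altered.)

Answer: A(B(U(Y) X N(D)) J)

Derivation:
Step 1 (down 0): focus=B path=0 depth=1 children=['U', 'X', 'N'] left=[] right=['J'] parent=W
Step 2 (right): focus=J path=1 depth=1 children=[] left=['B'] right=[] parent=W
Step 3 (up): focus=W path=root depth=0 children=['B', 'J'] (at root)
Step 4 (down 1): focus=J path=1 depth=1 children=[] left=['B'] right=[] parent=W
Step 5 (up): focus=W path=root depth=0 children=['B', 'J'] (at root)
Step 6 (set A): focus=A path=root depth=0 children=['B', 'J'] (at root)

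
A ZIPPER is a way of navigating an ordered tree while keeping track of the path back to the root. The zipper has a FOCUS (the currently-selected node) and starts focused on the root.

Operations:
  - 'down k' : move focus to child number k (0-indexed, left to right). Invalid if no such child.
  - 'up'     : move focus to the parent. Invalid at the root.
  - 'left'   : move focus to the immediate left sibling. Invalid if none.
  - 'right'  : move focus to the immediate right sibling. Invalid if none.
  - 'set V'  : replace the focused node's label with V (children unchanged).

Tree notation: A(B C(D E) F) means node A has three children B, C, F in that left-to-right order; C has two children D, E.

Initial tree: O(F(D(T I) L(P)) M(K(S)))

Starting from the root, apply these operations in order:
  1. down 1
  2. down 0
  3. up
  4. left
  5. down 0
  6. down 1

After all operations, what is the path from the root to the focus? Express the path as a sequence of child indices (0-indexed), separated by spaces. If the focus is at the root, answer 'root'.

Step 1 (down 1): focus=M path=1 depth=1 children=['K'] left=['F'] right=[] parent=O
Step 2 (down 0): focus=K path=1/0 depth=2 children=['S'] left=[] right=[] parent=M
Step 3 (up): focus=M path=1 depth=1 children=['K'] left=['F'] right=[] parent=O
Step 4 (left): focus=F path=0 depth=1 children=['D', 'L'] left=[] right=['M'] parent=O
Step 5 (down 0): focus=D path=0/0 depth=2 children=['T', 'I'] left=[] right=['L'] parent=F
Step 6 (down 1): focus=I path=0/0/1 depth=3 children=[] left=['T'] right=[] parent=D

Answer: 0 0 1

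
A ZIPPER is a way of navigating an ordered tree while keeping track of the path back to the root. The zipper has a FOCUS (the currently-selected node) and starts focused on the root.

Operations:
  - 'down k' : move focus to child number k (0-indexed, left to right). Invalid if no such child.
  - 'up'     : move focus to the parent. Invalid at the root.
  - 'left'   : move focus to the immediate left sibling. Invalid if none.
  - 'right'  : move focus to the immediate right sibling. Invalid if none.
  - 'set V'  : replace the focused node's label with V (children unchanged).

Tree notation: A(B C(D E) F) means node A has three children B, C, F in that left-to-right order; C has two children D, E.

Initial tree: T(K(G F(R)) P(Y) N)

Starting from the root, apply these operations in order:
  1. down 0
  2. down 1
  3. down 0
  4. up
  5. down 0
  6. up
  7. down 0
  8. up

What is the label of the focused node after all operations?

Answer: F

Derivation:
Step 1 (down 0): focus=K path=0 depth=1 children=['G', 'F'] left=[] right=['P', 'N'] parent=T
Step 2 (down 1): focus=F path=0/1 depth=2 children=['R'] left=['G'] right=[] parent=K
Step 3 (down 0): focus=R path=0/1/0 depth=3 children=[] left=[] right=[] parent=F
Step 4 (up): focus=F path=0/1 depth=2 children=['R'] left=['G'] right=[] parent=K
Step 5 (down 0): focus=R path=0/1/0 depth=3 children=[] left=[] right=[] parent=F
Step 6 (up): focus=F path=0/1 depth=2 children=['R'] left=['G'] right=[] parent=K
Step 7 (down 0): focus=R path=0/1/0 depth=3 children=[] left=[] right=[] parent=F
Step 8 (up): focus=F path=0/1 depth=2 children=['R'] left=['G'] right=[] parent=K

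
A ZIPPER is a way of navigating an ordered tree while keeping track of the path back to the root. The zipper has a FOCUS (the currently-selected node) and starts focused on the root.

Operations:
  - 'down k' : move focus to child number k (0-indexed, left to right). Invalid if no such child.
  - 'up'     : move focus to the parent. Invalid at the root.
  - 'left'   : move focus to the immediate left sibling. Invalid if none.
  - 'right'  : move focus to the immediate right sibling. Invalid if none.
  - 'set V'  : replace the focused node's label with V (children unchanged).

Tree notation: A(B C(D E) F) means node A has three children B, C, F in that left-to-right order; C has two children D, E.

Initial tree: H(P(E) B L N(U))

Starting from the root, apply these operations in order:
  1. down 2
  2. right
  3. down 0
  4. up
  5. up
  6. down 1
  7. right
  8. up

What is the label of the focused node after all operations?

Step 1 (down 2): focus=L path=2 depth=1 children=[] left=['P', 'B'] right=['N'] parent=H
Step 2 (right): focus=N path=3 depth=1 children=['U'] left=['P', 'B', 'L'] right=[] parent=H
Step 3 (down 0): focus=U path=3/0 depth=2 children=[] left=[] right=[] parent=N
Step 4 (up): focus=N path=3 depth=1 children=['U'] left=['P', 'B', 'L'] right=[] parent=H
Step 5 (up): focus=H path=root depth=0 children=['P', 'B', 'L', 'N'] (at root)
Step 6 (down 1): focus=B path=1 depth=1 children=[] left=['P'] right=['L', 'N'] parent=H
Step 7 (right): focus=L path=2 depth=1 children=[] left=['P', 'B'] right=['N'] parent=H
Step 8 (up): focus=H path=root depth=0 children=['P', 'B', 'L', 'N'] (at root)

Answer: H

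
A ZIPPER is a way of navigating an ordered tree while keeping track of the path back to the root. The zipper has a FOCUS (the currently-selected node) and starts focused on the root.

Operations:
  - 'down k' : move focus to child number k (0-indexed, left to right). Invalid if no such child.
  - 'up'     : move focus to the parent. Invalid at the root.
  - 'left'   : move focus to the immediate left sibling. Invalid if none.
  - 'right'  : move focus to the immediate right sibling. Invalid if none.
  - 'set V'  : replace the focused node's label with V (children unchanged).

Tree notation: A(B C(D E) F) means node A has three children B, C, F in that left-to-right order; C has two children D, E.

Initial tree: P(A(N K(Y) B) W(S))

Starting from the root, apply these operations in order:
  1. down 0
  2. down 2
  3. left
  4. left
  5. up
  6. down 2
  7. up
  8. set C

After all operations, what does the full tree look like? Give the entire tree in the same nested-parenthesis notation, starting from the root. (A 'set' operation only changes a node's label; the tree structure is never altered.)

Step 1 (down 0): focus=A path=0 depth=1 children=['N', 'K', 'B'] left=[] right=['W'] parent=P
Step 2 (down 2): focus=B path=0/2 depth=2 children=[] left=['N', 'K'] right=[] parent=A
Step 3 (left): focus=K path=0/1 depth=2 children=['Y'] left=['N'] right=['B'] parent=A
Step 4 (left): focus=N path=0/0 depth=2 children=[] left=[] right=['K', 'B'] parent=A
Step 5 (up): focus=A path=0 depth=1 children=['N', 'K', 'B'] left=[] right=['W'] parent=P
Step 6 (down 2): focus=B path=0/2 depth=2 children=[] left=['N', 'K'] right=[] parent=A
Step 7 (up): focus=A path=0 depth=1 children=['N', 'K', 'B'] left=[] right=['W'] parent=P
Step 8 (set C): focus=C path=0 depth=1 children=['N', 'K', 'B'] left=[] right=['W'] parent=P

Answer: P(C(N K(Y) B) W(S))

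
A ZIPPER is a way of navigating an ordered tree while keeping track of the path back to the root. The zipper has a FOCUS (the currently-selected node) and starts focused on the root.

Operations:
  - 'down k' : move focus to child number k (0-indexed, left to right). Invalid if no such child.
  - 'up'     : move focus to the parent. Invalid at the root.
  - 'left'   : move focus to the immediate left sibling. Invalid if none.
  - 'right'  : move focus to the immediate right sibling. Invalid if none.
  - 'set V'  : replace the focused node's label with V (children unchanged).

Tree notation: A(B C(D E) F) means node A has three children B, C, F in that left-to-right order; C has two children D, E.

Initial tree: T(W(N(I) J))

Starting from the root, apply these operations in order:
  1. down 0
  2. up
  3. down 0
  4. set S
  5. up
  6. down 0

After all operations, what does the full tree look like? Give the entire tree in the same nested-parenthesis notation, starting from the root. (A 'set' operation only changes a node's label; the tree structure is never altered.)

Answer: T(S(N(I) J))

Derivation:
Step 1 (down 0): focus=W path=0 depth=1 children=['N', 'J'] left=[] right=[] parent=T
Step 2 (up): focus=T path=root depth=0 children=['W'] (at root)
Step 3 (down 0): focus=W path=0 depth=1 children=['N', 'J'] left=[] right=[] parent=T
Step 4 (set S): focus=S path=0 depth=1 children=['N', 'J'] left=[] right=[] parent=T
Step 5 (up): focus=T path=root depth=0 children=['S'] (at root)
Step 6 (down 0): focus=S path=0 depth=1 children=['N', 'J'] left=[] right=[] parent=T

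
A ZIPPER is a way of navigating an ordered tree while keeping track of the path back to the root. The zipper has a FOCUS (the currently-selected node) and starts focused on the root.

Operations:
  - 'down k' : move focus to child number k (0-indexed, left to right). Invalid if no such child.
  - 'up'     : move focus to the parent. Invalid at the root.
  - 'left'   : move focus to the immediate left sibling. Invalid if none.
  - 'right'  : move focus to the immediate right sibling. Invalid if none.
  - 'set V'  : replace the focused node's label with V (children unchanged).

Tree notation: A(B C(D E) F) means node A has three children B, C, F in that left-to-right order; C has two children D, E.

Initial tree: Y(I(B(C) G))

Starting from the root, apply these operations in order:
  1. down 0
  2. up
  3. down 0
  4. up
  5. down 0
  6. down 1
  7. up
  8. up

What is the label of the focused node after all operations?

Answer: Y

Derivation:
Step 1 (down 0): focus=I path=0 depth=1 children=['B', 'G'] left=[] right=[] parent=Y
Step 2 (up): focus=Y path=root depth=0 children=['I'] (at root)
Step 3 (down 0): focus=I path=0 depth=1 children=['B', 'G'] left=[] right=[] parent=Y
Step 4 (up): focus=Y path=root depth=0 children=['I'] (at root)
Step 5 (down 0): focus=I path=0 depth=1 children=['B', 'G'] left=[] right=[] parent=Y
Step 6 (down 1): focus=G path=0/1 depth=2 children=[] left=['B'] right=[] parent=I
Step 7 (up): focus=I path=0 depth=1 children=['B', 'G'] left=[] right=[] parent=Y
Step 8 (up): focus=Y path=root depth=0 children=['I'] (at root)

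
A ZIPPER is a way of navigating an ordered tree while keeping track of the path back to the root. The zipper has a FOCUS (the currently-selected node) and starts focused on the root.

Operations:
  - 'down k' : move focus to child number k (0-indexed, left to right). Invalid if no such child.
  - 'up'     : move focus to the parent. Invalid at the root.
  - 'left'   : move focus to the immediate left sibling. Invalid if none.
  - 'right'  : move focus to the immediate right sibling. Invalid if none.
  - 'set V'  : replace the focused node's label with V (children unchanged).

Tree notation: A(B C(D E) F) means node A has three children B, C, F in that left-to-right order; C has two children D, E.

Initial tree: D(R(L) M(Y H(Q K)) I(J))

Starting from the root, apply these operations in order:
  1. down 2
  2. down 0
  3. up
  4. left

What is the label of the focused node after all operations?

Step 1 (down 2): focus=I path=2 depth=1 children=['J'] left=['R', 'M'] right=[] parent=D
Step 2 (down 0): focus=J path=2/0 depth=2 children=[] left=[] right=[] parent=I
Step 3 (up): focus=I path=2 depth=1 children=['J'] left=['R', 'M'] right=[] parent=D
Step 4 (left): focus=M path=1 depth=1 children=['Y', 'H'] left=['R'] right=['I'] parent=D

Answer: M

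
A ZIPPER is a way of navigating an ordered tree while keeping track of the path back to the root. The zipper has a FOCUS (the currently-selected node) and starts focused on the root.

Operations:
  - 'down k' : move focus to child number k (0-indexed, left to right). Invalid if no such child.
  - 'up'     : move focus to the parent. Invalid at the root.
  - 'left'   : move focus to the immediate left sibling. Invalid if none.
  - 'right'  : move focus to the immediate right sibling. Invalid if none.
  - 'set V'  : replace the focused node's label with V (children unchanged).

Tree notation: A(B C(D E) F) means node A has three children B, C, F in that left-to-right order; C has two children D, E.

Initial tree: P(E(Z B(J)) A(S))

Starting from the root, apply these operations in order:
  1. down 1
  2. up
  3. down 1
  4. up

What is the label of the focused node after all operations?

Answer: P

Derivation:
Step 1 (down 1): focus=A path=1 depth=1 children=['S'] left=['E'] right=[] parent=P
Step 2 (up): focus=P path=root depth=0 children=['E', 'A'] (at root)
Step 3 (down 1): focus=A path=1 depth=1 children=['S'] left=['E'] right=[] parent=P
Step 4 (up): focus=P path=root depth=0 children=['E', 'A'] (at root)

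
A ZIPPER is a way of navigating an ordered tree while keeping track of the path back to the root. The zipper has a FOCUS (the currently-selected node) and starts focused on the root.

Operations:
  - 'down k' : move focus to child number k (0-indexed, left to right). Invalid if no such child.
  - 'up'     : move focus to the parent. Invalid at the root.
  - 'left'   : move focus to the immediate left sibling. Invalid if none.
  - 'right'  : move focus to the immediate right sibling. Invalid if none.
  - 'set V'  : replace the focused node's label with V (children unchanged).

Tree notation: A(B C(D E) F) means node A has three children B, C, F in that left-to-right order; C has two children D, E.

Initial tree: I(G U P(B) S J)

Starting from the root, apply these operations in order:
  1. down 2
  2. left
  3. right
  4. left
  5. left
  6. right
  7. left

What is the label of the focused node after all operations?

Answer: G

Derivation:
Step 1 (down 2): focus=P path=2 depth=1 children=['B'] left=['G', 'U'] right=['S', 'J'] parent=I
Step 2 (left): focus=U path=1 depth=1 children=[] left=['G'] right=['P', 'S', 'J'] parent=I
Step 3 (right): focus=P path=2 depth=1 children=['B'] left=['G', 'U'] right=['S', 'J'] parent=I
Step 4 (left): focus=U path=1 depth=1 children=[] left=['G'] right=['P', 'S', 'J'] parent=I
Step 5 (left): focus=G path=0 depth=1 children=[] left=[] right=['U', 'P', 'S', 'J'] parent=I
Step 6 (right): focus=U path=1 depth=1 children=[] left=['G'] right=['P', 'S', 'J'] parent=I
Step 7 (left): focus=G path=0 depth=1 children=[] left=[] right=['U', 'P', 'S', 'J'] parent=I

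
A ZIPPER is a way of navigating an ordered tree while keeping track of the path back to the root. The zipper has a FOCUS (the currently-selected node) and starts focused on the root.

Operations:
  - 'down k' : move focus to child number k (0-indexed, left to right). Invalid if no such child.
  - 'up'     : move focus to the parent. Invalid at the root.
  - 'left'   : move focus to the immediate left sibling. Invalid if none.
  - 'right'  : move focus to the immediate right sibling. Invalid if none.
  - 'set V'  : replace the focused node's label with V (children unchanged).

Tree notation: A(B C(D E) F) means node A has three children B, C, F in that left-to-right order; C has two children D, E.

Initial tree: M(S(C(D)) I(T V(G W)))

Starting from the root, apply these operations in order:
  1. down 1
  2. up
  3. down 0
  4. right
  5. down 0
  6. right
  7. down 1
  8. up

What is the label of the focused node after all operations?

Step 1 (down 1): focus=I path=1 depth=1 children=['T', 'V'] left=['S'] right=[] parent=M
Step 2 (up): focus=M path=root depth=0 children=['S', 'I'] (at root)
Step 3 (down 0): focus=S path=0 depth=1 children=['C'] left=[] right=['I'] parent=M
Step 4 (right): focus=I path=1 depth=1 children=['T', 'V'] left=['S'] right=[] parent=M
Step 5 (down 0): focus=T path=1/0 depth=2 children=[] left=[] right=['V'] parent=I
Step 6 (right): focus=V path=1/1 depth=2 children=['G', 'W'] left=['T'] right=[] parent=I
Step 7 (down 1): focus=W path=1/1/1 depth=3 children=[] left=['G'] right=[] parent=V
Step 8 (up): focus=V path=1/1 depth=2 children=['G', 'W'] left=['T'] right=[] parent=I

Answer: V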